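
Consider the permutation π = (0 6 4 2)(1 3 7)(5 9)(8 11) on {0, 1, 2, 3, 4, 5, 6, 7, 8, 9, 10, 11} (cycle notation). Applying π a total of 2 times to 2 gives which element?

6

2 lies in the 4-cycle (0 6 4 2).
Advancing 2 steps from 2: 2 → 0 → 6.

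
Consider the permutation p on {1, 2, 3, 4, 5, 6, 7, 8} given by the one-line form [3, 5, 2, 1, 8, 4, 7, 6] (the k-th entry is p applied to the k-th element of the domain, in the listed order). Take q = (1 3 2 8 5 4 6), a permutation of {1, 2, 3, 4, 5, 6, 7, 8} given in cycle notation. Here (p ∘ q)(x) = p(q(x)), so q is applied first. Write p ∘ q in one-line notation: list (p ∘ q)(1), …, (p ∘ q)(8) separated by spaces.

2 6 5 4 1 3 7 8

Chase each element through q then p: 1 → 3 → 2; 2 → 8 → 6; 3 → 2 → 5; 4 → 6 → 4; 5 → 4 → 1; 6 → 1 → 3; 7 → 7 → 7; 8 → 5 → 8.
So p ∘ q in one-line form is 2 6 5 4 1 3 7 8.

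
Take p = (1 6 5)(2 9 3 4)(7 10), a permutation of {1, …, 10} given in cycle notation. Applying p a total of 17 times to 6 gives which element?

1

6 lies in the 3-cycle (1 6 5).
Since the cycle has length 3, p^17 acts on it the same as p^2 (17 mod 3 = 2).
Stepping 2 places around the cycle: 6 → 5 → 1.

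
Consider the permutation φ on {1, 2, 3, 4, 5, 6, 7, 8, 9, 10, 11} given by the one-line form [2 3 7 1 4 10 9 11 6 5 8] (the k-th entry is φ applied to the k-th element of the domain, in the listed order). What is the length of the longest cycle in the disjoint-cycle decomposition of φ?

9

Decomposing into disjoint cycles gives (1 2 3 7 9 6 10 5 4)(8 11); the longest has length 9.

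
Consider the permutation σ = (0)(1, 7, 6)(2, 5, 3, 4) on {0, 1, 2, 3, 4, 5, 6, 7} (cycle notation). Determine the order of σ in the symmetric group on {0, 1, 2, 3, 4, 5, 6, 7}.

The disjoint cycles have lengths 4, 3, 1.
Since disjoint cycles commute, ord(σ) = lcm(4, 3) = 12.

12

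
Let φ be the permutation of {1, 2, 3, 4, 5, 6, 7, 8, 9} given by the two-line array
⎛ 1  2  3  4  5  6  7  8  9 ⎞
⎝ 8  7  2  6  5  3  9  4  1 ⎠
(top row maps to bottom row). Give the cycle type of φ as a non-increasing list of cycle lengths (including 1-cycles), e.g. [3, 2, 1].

[8, 1]

The disjoint cycles are (1 8 4 6 3 2 7 9)(5), with lengths 8, 1 in non-increasing order.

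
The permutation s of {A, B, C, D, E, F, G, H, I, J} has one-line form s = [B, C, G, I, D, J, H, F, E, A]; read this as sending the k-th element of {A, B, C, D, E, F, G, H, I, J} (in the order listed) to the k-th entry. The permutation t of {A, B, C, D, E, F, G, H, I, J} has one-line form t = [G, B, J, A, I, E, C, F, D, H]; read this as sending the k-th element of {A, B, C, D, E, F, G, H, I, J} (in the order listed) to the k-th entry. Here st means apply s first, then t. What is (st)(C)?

First apply s: s(C) = G, then t(G) = C. Thus (st)(C) = C.

C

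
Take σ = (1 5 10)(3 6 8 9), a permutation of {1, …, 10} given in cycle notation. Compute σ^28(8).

8

8 lies in the 4-cycle (3 6 8 9).
Since the cycle has length 4, σ^28 acts on it the same as σ^0 (28 mod 4 = 0).
So σ^28(8) = 8.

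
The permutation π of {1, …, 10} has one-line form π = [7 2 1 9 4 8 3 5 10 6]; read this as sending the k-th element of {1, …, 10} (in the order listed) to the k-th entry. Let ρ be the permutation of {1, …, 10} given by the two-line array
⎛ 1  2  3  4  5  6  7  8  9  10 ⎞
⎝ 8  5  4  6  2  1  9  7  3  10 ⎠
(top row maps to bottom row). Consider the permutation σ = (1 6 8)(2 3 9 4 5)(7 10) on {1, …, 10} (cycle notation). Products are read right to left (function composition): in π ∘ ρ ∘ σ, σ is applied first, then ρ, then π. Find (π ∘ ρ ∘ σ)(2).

9

(π ∘ ρ ∘ σ)(2) = π(ρ(σ(2))). σ(2) = 3, then ρ(3) = 4, then π(4) = 9, so the result is 9.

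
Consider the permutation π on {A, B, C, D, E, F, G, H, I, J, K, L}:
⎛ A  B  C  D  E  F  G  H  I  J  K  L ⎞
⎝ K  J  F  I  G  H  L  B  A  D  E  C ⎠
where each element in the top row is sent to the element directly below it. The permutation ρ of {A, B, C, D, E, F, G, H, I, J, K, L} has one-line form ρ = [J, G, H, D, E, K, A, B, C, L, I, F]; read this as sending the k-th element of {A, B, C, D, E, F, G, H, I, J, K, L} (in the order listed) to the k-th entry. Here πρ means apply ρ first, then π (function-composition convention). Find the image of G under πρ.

First apply ρ: ρ(G) = A, then π(A) = K. Thus (πρ)(G) = K.

K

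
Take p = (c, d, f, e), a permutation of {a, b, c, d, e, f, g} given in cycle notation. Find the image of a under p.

a

a does not appear in any cycle of p, so it is a fixed point: p(a) = a.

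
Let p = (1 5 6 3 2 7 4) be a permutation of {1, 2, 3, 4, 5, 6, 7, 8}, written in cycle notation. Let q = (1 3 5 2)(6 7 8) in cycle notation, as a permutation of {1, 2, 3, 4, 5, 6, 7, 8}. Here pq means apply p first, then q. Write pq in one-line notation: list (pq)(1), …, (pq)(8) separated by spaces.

2 8 1 3 7 5 4 6

(pq)(x) = q(p(x)). Computing each image: q(p(1)) = q(5) = 2, q(p(2)) = q(7) = 8, q(p(3)) = q(2) = 1, q(p(4)) = q(1) = 3, q(p(5)) = q(6) = 7, q(p(6)) = q(3) = 5, q(p(7)) = q(4) = 4, q(p(8)) = q(8) = 6.
Hence pq = [2 8 1 3 7 5 4 6].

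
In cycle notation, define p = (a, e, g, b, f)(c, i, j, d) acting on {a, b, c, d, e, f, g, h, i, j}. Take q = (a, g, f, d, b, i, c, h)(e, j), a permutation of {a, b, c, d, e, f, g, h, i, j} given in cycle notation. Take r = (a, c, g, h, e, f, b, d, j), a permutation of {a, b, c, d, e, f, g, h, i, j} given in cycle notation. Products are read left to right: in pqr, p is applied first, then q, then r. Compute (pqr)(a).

a

(pqr)(a) = r(q(p(a))). p(a) = e, then q(e) = j, then r(j) = a, so the result is a.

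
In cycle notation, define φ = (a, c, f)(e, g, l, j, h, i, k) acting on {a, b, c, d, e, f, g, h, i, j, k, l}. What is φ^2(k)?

k lies in the 7-cycle (e, g, l, j, h, i, k).
Advancing 2 steps from k: k → e → g.

g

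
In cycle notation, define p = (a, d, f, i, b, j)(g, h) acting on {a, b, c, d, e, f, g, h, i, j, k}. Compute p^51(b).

b lies in the 6-cycle (a, d, f, i, b, j).
On a 6-cycle, p^6 is the identity, so p^51 = p^3 there (51 ≡ 3 mod 6).
Stepping 3 places around the cycle: b → j → a → d.

d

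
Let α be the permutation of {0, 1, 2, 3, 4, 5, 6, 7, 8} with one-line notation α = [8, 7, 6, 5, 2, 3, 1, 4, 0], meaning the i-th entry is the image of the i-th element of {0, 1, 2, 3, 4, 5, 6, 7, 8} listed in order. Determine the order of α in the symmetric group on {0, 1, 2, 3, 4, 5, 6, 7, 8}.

10

The disjoint-cycle form of α has cycle lengths 5, 2, 2.
The order is lcm(5, 2, 2) = 10.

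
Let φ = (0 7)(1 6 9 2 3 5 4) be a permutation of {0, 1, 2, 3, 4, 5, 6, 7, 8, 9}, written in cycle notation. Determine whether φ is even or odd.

The cycle lengths are 7, 2, 1.
A cycle of length ℓ contributes ℓ−1 transpositions, so φ is a product of 6 + 1 = 7 transpositions — odd.

odd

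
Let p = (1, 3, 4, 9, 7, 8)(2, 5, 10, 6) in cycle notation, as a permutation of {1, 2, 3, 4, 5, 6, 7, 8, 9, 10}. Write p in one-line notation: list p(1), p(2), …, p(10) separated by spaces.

3 5 4 9 10 2 8 1 7 6

Image by image: 1→3, 2→5, 3→4, 4→9, 5→10, 6→2, 7→8, 8→1, 9→7, 10→6.
Listing these in domain order gives 3 5 4 9 10 2 8 1 7 6.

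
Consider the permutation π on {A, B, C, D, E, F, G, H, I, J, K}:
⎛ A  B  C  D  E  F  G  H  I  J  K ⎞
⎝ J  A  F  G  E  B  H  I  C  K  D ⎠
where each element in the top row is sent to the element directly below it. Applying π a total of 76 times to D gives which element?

B

Tracing D → G → … returns to D after 10 steps, so D lies in a 10-cycle (A, J, K, D, G, H, I, C, F, B).
Since the cycle has length 10, π^76 acts on it the same as π^6 (76 mod 10 = 6).
Stepping 6 places around the cycle: D → G → H → I → C → F → B.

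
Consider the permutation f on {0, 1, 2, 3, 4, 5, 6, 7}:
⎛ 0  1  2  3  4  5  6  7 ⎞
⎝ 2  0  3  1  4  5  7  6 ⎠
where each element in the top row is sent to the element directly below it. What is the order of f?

4

Writing f as disjoint cycles, the cycle lengths are 4, 2, 1, 1.
Since disjoint cycles commute, ord(f) = lcm(4, 2) = 4.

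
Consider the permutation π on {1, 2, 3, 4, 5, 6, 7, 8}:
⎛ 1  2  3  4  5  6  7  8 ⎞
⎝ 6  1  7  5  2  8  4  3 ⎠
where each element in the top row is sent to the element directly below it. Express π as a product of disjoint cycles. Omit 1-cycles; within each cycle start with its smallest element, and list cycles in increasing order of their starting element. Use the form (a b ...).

Start at 1 and follow images: 1 → 6 → 8 → 3 → 7 → 4 → 5 → 2 → 1, giving the cycle (1 6 8 3 7 4 5 2).
Repeating from the next unused element and collecting all non-trivial cycles gives (1 6 8 3 7 4 5 2).

(1 6 8 3 7 4 5 2)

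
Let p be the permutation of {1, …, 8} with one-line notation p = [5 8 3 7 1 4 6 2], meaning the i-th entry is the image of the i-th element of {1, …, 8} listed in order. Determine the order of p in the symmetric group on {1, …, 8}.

Decomposing into disjoint cycles gives cycle lengths 3, 2, 2, 1.
The order is lcm(3, 2, 2) = 6.

6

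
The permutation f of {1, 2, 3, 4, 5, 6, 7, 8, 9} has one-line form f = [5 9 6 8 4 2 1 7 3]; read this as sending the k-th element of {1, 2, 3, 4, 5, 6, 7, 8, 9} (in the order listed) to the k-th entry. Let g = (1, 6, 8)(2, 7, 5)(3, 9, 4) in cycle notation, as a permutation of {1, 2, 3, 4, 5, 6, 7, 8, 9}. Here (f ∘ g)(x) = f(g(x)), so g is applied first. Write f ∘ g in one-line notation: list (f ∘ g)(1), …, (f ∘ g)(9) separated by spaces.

For each element, apply g then f: 1 → 6 → 2; 2 → 7 → 1; 3 → 9 → 3; 4 → 3 → 6; 5 → 2 → 9; 6 → 8 → 7; 7 → 5 → 4; 8 → 1 → 5; 9 → 4 → 8.
Collecting the images, f ∘ g = [2 1 3 6 9 7 4 5 8].

2 1 3 6 9 7 4 5 8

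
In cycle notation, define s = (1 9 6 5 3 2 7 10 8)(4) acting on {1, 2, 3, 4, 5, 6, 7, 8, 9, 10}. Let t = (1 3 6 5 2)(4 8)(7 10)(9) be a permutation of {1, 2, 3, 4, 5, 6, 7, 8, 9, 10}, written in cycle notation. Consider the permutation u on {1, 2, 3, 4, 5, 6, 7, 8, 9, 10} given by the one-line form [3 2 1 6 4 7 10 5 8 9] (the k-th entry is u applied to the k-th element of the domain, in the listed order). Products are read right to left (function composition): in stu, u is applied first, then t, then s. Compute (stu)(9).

Apply the permutations in order: u(9) = 8, then t(8) = 4, then s(4) = 4. So (stu)(9) = 4.

4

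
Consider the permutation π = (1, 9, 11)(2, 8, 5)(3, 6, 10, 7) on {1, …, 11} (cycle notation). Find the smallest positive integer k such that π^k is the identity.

The cycle type of π is (4, 3, 3, 1).
The order of π is the least common multiple of its cycle lengths: lcm(4, 3, 3) = 12.

12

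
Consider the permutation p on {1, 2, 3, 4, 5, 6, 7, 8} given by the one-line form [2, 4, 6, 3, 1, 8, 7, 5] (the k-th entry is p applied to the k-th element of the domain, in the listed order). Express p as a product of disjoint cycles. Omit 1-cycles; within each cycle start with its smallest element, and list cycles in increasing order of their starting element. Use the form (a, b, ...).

Start at 1 and follow images: 1 → 2 → 4 → 3 → 6 → 8 → 5 → 1, giving the cycle (1, 2, 4, 3, 6, 8, 5).
Repeating from the next unused element and collecting all non-trivial cycles gives (1, 2, 4, 3, 6, 8, 5).

(1, 2, 4, 3, 6, 8, 5)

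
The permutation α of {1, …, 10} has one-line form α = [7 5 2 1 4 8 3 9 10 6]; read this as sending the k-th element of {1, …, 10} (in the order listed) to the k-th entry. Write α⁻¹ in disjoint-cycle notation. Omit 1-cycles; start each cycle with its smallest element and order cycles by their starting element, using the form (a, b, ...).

The cycle decomposition of α is (1, 7, 3, 2, 5, 4)(6, 8, 9, 10).
Reversing each cycle (and rotating so the smallest element leads) gives α⁻¹ = (1, 4, 5, 2, 3, 7)(6, 10, 9, 8).

(1, 4, 5, 2, 3, 7)(6, 10, 9, 8)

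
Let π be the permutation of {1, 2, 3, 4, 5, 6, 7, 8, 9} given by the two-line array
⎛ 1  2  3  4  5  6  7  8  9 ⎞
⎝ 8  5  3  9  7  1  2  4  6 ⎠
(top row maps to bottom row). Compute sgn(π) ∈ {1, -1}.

1

In disjoint-cycle form the cycle lengths are 5, 3, 1.
A cycle of length ℓ contributes ℓ−1 transpositions, so π is a product of 4 + 2 = 6 transpositions — even.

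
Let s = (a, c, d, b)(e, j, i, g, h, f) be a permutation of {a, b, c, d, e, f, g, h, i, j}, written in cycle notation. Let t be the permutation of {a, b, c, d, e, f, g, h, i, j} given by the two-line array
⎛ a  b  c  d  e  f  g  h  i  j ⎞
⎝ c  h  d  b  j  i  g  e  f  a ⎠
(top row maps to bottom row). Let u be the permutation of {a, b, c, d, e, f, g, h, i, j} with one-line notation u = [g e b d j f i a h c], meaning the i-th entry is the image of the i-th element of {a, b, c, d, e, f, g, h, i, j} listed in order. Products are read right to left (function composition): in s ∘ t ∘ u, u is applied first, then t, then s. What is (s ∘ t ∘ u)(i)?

j

Chase i: u(i) = h; t(h) = e; s(e) = j. Hence (s ∘ t ∘ u)(i) = j.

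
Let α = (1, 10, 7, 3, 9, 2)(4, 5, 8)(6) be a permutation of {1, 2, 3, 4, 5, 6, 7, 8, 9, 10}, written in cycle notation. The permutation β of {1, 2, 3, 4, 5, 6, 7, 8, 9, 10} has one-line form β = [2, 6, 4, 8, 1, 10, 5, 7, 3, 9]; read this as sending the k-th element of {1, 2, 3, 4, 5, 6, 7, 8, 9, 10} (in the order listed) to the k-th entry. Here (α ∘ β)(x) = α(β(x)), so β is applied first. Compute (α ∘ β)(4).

(α ∘ β)(4) = α(β(4)). β(4) = 8, then α(8) = 4. So (α ∘ β)(4) = 4.

4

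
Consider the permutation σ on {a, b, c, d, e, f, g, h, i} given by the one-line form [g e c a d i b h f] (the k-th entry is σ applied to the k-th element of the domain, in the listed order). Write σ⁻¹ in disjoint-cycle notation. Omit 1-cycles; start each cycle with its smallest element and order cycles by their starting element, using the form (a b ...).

First write σ in disjoint cycles: (a g b e d)(f i).
The inverse reverses every cycle; in canonical form, σ⁻¹ = (a d e b g)(f i).

(a d e b g)(f i)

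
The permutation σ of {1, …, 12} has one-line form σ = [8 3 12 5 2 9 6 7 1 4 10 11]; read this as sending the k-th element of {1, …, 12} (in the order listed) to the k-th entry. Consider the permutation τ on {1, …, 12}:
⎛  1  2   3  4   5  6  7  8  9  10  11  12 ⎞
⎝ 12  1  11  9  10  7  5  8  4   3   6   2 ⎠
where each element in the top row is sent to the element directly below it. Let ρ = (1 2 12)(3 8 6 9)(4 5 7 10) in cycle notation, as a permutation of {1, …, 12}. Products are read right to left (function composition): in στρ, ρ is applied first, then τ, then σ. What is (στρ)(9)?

Apply the permutations in order: ρ(9) = 3, then τ(3) = 11, then σ(11) = 10. So (στρ)(9) = 10.

10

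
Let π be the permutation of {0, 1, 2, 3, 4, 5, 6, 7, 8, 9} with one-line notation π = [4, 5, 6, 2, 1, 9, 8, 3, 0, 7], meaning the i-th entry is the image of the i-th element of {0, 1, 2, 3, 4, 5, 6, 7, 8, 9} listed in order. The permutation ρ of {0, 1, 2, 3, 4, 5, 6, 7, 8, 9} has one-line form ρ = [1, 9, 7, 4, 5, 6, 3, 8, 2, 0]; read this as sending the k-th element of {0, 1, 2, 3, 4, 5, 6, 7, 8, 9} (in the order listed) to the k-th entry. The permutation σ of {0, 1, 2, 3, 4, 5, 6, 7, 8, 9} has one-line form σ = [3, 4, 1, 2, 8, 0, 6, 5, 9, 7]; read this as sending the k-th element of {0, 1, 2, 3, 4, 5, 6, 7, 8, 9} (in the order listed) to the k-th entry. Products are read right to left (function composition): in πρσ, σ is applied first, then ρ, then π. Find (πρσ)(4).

(πρσ)(4) = π(ρ(σ(4))). σ(4) = 8, then ρ(8) = 2, then π(2) = 6, so the result is 6.

6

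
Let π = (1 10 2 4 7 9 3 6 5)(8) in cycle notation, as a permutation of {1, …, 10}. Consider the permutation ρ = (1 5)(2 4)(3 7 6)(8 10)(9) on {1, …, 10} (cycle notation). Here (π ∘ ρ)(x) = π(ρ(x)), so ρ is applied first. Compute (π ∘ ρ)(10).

8

(π ∘ ρ)(10) = π(ρ(10)). ρ(10) = 8, then π(8) = 8. So (π ∘ ρ)(10) = 8.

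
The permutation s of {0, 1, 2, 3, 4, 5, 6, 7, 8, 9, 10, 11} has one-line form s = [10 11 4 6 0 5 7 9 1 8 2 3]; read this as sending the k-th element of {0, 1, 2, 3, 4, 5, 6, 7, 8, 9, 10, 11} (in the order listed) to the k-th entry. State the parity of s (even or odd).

odd

In disjoint-cycle form the cycle lengths are 7, 4, 1.
A cycle of length ℓ contributes ℓ−1 transpositions, so s is a product of 6 + 3 = 9 transpositions — odd.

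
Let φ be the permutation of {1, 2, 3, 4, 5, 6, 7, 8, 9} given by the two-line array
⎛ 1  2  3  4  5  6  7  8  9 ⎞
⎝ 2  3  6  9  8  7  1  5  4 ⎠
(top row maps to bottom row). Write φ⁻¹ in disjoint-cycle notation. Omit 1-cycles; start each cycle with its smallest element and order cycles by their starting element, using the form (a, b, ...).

(1, 7, 6, 3, 2)(4, 9)(5, 8)

First write φ in disjoint cycles: (1, 2, 3, 6, 7)(4, 9)(5, 8).
Reversing each cycle (and rotating so the smallest element leads) gives φ⁻¹ = (1, 7, 6, 3, 2)(4, 9)(5, 8).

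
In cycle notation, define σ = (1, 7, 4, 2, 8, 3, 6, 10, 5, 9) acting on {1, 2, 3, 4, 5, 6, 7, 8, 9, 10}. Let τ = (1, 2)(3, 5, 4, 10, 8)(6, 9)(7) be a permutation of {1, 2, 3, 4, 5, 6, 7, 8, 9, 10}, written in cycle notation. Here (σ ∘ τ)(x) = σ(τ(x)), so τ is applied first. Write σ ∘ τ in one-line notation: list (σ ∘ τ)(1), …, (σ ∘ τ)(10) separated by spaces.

(σ ∘ τ)(x) = σ(τ(x)). Computing each image: σ(τ(1)) = σ(2) = 8, σ(τ(2)) = σ(1) = 7, σ(τ(3)) = σ(5) = 9, σ(τ(4)) = σ(10) = 5, σ(τ(5)) = σ(4) = 2, σ(τ(6)) = σ(9) = 1, σ(τ(7)) = σ(7) = 4, σ(τ(8)) = σ(3) = 6, σ(τ(9)) = σ(6) = 10, σ(τ(10)) = σ(8) = 3.
Hence σ ∘ τ = [8 7 9 5 2 1 4 6 10 3].

8 7 9 5 2 1 4 6 10 3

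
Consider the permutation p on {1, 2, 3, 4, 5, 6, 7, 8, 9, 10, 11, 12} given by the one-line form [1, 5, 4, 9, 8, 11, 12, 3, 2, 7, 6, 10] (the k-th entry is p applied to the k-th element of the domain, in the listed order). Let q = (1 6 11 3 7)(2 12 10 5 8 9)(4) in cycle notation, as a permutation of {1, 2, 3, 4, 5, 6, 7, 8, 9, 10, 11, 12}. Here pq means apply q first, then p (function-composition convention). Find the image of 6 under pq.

(pq)(6) = p(q(6)). q(6) = 11, then p(11) = 6. So (pq)(6) = 6.

6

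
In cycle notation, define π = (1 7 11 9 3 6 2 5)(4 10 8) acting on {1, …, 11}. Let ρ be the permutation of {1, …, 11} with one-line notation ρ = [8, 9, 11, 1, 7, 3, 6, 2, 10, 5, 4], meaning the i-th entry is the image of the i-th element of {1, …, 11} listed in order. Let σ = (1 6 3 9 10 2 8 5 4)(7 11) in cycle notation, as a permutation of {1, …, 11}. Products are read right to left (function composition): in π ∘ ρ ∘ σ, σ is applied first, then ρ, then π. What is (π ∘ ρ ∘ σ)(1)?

6

Chase 1: σ(1) = 6; ρ(6) = 3; π(3) = 6. Hence (π ∘ ρ ∘ σ)(1) = 6.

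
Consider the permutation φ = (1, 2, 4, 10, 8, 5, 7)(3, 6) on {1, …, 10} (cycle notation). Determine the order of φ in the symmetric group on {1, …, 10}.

The cycle type of φ is (7, 2, 1).
The order is lcm(7, 2) = 14.

14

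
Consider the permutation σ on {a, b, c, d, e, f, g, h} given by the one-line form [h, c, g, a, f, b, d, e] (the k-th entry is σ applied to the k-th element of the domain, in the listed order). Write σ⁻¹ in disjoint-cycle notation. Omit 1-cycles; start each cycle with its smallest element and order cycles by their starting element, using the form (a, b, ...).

First write σ in disjoint cycles: (a, h, e, f, b, c, g, d).
The inverse reverses every cycle; in canonical form, σ⁻¹ = (a, d, g, c, b, f, e, h).

(a, d, g, c, b, f, e, h)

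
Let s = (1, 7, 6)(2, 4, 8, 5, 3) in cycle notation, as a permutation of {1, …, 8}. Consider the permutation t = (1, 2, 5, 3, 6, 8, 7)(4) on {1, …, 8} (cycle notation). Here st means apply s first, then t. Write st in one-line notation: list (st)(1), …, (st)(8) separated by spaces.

1 4 5 7 6 2 8 3

(st)(x) = t(s(x)). Computing each image: t(s(1)) = t(7) = 1, t(s(2)) = t(4) = 4, t(s(3)) = t(2) = 5, t(s(4)) = t(8) = 7, t(s(5)) = t(3) = 6, t(s(6)) = t(1) = 2, t(s(7)) = t(6) = 8, t(s(8)) = t(5) = 3.
Hence st = [1 4 5 7 6 2 8 3].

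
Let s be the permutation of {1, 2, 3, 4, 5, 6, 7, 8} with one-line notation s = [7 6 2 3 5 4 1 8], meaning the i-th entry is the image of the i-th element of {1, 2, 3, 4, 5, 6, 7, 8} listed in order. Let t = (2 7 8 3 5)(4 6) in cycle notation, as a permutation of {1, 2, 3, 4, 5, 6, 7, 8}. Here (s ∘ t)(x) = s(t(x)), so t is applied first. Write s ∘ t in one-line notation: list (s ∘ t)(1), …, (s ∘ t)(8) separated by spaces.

7 1 5 4 6 3 8 2

(s ∘ t)(x) = s(t(x)). Computing each image: s(t(1)) = s(1) = 7, s(t(2)) = s(7) = 1, s(t(3)) = s(5) = 5, s(t(4)) = s(6) = 4, s(t(5)) = s(2) = 6, s(t(6)) = s(4) = 3, s(t(7)) = s(8) = 8, s(t(8)) = s(3) = 2.
Hence s ∘ t = [7 1 5 4 6 3 8 2].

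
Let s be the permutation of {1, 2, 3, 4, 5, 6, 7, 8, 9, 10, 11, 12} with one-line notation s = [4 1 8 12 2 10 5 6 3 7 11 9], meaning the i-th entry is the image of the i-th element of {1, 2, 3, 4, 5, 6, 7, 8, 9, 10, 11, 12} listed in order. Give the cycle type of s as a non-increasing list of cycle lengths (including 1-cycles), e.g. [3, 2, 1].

[11, 1]

The disjoint cycles are (1 4 12 9 3 8 6 10 7 5 2)(11), with lengths 11, 1 in non-increasing order.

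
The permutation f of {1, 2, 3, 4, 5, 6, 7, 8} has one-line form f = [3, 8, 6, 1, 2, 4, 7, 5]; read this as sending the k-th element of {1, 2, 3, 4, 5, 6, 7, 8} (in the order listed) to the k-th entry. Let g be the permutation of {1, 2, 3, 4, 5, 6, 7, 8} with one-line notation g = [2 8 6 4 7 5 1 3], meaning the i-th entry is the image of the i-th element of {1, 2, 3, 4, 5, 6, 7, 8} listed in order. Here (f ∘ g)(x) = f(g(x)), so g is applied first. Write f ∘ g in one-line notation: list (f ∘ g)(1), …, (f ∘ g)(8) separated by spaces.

8 5 4 1 7 2 3 6

(f ∘ g)(x) = f(g(x)). Computing each image: f(g(1)) = f(2) = 8, f(g(2)) = f(8) = 5, f(g(3)) = f(6) = 4, f(g(4)) = f(4) = 1, f(g(5)) = f(7) = 7, f(g(6)) = f(5) = 2, f(g(7)) = f(1) = 3, f(g(8)) = f(3) = 6.
Hence f ∘ g = [8 5 4 1 7 2 3 6].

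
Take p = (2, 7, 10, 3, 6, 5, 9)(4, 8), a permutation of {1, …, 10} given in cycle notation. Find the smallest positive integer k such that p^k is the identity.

14

The disjoint cycles have lengths 7, 2, 1.
The order of p is the least common multiple of its cycle lengths: lcm(7, 2) = 14.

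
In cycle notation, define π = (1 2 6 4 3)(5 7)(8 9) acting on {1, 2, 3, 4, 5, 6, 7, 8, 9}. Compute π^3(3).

6

3 lies in the 5-cycle (1 2 6 4 3).
Stepping 3 places around the cycle: 3 → 1 → 2 → 6.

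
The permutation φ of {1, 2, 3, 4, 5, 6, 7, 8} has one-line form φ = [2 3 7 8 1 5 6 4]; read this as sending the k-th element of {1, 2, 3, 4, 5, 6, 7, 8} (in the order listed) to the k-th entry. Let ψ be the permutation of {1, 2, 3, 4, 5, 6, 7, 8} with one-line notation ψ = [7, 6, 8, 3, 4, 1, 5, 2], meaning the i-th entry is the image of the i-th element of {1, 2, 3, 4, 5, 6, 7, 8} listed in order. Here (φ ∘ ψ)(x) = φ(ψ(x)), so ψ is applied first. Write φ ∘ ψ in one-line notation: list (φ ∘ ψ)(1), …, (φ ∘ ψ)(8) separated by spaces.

6 5 4 7 8 2 1 3

(φ ∘ ψ)(x) = φ(ψ(x)). Computing each image: φ(ψ(1)) = φ(7) = 6, φ(ψ(2)) = φ(6) = 5, φ(ψ(3)) = φ(8) = 4, φ(ψ(4)) = φ(3) = 7, φ(ψ(5)) = φ(4) = 8, φ(ψ(6)) = φ(1) = 2, φ(ψ(7)) = φ(5) = 1, φ(ψ(8)) = φ(2) = 3.
Hence φ ∘ ψ = [6 5 4 7 8 2 1 3].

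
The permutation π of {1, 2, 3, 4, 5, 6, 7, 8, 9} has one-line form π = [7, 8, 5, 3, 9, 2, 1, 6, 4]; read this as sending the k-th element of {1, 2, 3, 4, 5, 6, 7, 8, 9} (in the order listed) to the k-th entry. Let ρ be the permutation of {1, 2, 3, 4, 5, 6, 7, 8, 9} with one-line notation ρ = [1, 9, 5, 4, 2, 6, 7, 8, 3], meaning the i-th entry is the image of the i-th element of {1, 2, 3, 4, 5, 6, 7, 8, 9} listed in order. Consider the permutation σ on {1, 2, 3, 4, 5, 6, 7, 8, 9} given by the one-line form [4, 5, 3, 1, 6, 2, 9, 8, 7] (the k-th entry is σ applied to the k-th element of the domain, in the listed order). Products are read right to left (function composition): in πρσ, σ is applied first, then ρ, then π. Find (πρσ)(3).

9

(πρσ)(3) = π(ρ(σ(3))). σ(3) = 3, then ρ(3) = 5, then π(5) = 9, so the result is 9.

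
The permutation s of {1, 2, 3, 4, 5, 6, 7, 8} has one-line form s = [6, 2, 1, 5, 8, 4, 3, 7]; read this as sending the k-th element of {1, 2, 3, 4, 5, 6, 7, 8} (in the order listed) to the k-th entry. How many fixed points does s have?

The fixed points (elements with s(x) = x) are {2}, so there is 1.

1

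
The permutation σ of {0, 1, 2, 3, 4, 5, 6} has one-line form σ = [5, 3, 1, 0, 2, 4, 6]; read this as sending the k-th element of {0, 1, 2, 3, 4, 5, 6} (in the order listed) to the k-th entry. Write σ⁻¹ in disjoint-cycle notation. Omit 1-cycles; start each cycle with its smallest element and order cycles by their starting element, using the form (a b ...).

(0 3 1 2 4 5)

First write σ in disjoint cycles: (0 5 4 2 1 3).
The inverse reverses every cycle; in canonical form, σ⁻¹ = (0 3 1 2 4 5).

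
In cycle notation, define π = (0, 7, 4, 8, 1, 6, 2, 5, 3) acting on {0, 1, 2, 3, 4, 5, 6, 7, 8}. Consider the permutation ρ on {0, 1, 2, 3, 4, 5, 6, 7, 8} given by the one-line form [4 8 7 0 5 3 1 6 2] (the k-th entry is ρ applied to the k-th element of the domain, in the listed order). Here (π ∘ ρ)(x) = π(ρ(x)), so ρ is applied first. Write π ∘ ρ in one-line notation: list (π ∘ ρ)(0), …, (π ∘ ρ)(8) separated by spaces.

(π ∘ ρ)(x) = π(ρ(x)). Computing each image: π(ρ(0)) = π(4) = 8, π(ρ(1)) = π(8) = 1, π(ρ(2)) = π(7) = 4, π(ρ(3)) = π(0) = 7, π(ρ(4)) = π(5) = 3, π(ρ(5)) = π(3) = 0, π(ρ(6)) = π(1) = 6, π(ρ(7)) = π(6) = 2, π(ρ(8)) = π(2) = 5.
Hence π ∘ ρ = [8 1 4 7 3 0 6 2 5].

8 1 4 7 3 0 6 2 5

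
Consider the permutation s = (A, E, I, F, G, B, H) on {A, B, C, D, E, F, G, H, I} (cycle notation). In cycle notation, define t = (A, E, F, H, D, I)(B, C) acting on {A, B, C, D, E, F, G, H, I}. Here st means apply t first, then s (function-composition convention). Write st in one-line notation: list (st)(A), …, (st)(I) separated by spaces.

(st)(x) = s(t(x)). Computing each image: s(t(A)) = s(E) = I, s(t(B)) = s(C) = C, s(t(C)) = s(B) = H, s(t(D)) = s(I) = F, s(t(E)) = s(F) = G, s(t(F)) = s(H) = A, s(t(G)) = s(G) = B, s(t(H)) = s(D) = D, s(t(I)) = s(A) = E.
Hence st = [I C H F G A B D E].

I C H F G A B D E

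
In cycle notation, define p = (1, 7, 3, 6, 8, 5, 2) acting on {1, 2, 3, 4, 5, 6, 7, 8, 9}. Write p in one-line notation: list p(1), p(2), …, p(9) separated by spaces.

7 1 6 4 2 8 3 5 9

Image by image: 1→7, 2→1, 3→6, 4→4, 5→2, 6→8, 7→3, 8→5, 9→9.
Listing these in domain order gives 7 1 6 4 2 8 3 5 9.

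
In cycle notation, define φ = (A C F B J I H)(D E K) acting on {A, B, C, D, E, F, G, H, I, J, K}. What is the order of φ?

21

The cycle type of φ is (7, 3, 1).
The order of φ is the least common multiple of its cycle lengths: lcm(7, 3) = 21.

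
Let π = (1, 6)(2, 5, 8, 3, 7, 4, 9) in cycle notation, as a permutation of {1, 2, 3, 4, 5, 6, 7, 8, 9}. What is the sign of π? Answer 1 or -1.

-1

The cycle lengths are 7, 2.
A cycle is odd iff its length is even; π has 1 even-length cycle, so sgn(π) = (−1)^1 and π is odd.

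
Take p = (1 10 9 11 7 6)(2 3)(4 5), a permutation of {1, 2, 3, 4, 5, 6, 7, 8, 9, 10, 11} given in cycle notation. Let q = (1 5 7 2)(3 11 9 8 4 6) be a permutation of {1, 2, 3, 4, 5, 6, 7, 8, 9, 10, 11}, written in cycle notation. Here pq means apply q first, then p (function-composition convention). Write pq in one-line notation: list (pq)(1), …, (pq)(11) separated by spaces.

4 10 7 1 6 2 3 5 8 9 11

For each element, apply q then p: 1 → 5 → 4; 2 → 1 → 10; 3 → 11 → 7; 4 → 6 → 1; 5 → 7 → 6; 6 → 3 → 2; 7 → 2 → 3; 8 → 4 → 5; 9 → 8 → 8; 10 → 10 → 9; 11 → 9 → 11.
So pq in one-line form is 4 10 7 1 6 2 3 5 8 9 11.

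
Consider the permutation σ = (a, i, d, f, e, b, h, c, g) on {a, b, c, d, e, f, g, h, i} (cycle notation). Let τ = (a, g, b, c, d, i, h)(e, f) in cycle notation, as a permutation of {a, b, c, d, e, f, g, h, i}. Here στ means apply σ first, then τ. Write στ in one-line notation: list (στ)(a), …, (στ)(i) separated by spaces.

(στ)(x) = τ(σ(x)). Computing each image: τ(σ(a)) = τ(i) = h, τ(σ(b)) = τ(h) = a, τ(σ(c)) = τ(g) = b, τ(σ(d)) = τ(f) = e, τ(σ(e)) = τ(b) = c, τ(σ(f)) = τ(e) = f, τ(σ(g)) = τ(a) = g, τ(σ(h)) = τ(c) = d, τ(σ(i)) = τ(d) = i.
Hence στ = [h a b e c f g d i].

h a b e c f g d i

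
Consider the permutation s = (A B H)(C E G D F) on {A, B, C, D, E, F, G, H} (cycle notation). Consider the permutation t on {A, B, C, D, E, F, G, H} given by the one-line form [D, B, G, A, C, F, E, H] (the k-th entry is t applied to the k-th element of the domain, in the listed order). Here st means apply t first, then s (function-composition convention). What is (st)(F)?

C

(st)(F) = s(t(F)). t(F) = F, then s(F) = C. So (st)(F) = C.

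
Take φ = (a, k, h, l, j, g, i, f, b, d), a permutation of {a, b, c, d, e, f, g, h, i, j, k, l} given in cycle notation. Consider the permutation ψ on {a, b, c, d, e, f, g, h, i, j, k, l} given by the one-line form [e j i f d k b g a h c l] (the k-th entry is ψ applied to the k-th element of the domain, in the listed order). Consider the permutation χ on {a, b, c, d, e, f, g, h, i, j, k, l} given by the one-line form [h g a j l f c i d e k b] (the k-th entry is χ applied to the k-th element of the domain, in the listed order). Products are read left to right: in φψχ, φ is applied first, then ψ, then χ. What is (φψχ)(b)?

f

Apply the permutations in order: φ(b) = d, then ψ(d) = f, then χ(f) = f. So (φψχ)(b) = f.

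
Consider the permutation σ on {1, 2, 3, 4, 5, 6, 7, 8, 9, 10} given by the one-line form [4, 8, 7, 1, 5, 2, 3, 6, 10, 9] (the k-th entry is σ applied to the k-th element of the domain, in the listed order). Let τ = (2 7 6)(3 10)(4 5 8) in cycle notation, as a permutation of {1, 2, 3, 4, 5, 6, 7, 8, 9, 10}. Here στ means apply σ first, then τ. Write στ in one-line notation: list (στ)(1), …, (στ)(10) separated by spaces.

5 4 6 1 8 7 10 2 3 9

Chase each element through σ then τ: 1 → 4 → 5; 2 → 8 → 4; 3 → 7 → 6; 4 → 1 → 1; 5 → 5 → 8; 6 → 2 → 7; 7 → 3 → 10; 8 → 6 → 2; 9 → 10 → 3; 10 → 9 → 9.
So στ in one-line form is 5 4 6 1 8 7 10 2 3 9.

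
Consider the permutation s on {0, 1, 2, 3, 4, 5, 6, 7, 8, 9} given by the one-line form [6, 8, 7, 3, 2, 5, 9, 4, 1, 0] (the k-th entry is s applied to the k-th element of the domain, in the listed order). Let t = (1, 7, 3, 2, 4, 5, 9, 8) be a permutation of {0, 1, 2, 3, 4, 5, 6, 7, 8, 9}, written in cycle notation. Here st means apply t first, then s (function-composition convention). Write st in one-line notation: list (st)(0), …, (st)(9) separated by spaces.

Chase each element through t then s: 0 → 0 → 6; 1 → 7 → 4; 2 → 4 → 2; 3 → 2 → 7; 4 → 5 → 5; 5 → 9 → 0; 6 → 6 → 9; 7 → 3 → 3; 8 → 1 → 8; 9 → 8 → 1.
So st in one-line form is 6 4 2 7 5 0 9 3 8 1.

6 4 2 7 5 0 9 3 8 1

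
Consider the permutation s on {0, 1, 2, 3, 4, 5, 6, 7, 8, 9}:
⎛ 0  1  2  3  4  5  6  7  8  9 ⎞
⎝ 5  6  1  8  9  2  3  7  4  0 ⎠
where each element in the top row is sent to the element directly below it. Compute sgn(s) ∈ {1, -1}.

In disjoint-cycle form the cycle lengths are 9, 1.
A cycle is odd iff its length is even; s has 0 even-length cycles, so sgn(s) = (−1)^0 and s is even.

1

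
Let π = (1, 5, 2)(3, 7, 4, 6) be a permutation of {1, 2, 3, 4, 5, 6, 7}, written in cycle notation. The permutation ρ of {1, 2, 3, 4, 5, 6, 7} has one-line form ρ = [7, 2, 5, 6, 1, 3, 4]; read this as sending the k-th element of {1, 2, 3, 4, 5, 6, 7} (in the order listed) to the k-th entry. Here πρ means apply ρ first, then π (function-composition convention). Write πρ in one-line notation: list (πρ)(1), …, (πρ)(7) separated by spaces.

4 1 2 3 5 7 6

For each element, apply ρ then π: 1 → 7 → 4; 2 → 2 → 1; 3 → 5 → 2; 4 → 6 → 3; 5 → 1 → 5; 6 → 3 → 7; 7 → 4 → 6.
Collecting the images, πρ = [4 1 2 3 5 7 6].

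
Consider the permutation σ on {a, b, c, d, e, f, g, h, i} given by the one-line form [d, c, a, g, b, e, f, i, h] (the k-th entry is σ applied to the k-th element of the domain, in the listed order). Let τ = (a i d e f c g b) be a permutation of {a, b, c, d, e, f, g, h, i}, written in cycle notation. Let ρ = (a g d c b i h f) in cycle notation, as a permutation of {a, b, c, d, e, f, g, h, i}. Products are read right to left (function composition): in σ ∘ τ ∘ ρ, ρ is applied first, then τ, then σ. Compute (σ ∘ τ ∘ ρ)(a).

(σ ∘ τ ∘ ρ)(a) = σ(τ(ρ(a))). ρ(a) = g, then τ(g) = b, then σ(b) = c, so the result is c.

c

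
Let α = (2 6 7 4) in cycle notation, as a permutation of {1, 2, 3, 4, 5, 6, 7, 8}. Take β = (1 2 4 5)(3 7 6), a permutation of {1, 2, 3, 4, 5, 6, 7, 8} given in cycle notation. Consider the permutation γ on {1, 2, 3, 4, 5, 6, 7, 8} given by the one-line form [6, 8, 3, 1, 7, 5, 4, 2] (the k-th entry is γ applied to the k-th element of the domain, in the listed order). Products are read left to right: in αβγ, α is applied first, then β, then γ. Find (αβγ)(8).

Apply the permutations in order: α(8) = 8, then β(8) = 8, then γ(8) = 2. So (αβγ)(8) = 2.

2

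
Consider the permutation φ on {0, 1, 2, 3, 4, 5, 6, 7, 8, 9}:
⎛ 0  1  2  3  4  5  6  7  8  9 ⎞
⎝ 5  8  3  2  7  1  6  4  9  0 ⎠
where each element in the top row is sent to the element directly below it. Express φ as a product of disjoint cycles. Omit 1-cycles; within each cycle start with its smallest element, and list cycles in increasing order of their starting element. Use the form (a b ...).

From 0: 0 → 5 → 1 → 8 → 9 → 0, closing the cycle (0 5 1 8 9).
Repeating from the next unused element and collecting all non-trivial cycles gives (0 5 1 8 9)(2 3)(4 7).

(0 5 1 8 9)(2 3)(4 7)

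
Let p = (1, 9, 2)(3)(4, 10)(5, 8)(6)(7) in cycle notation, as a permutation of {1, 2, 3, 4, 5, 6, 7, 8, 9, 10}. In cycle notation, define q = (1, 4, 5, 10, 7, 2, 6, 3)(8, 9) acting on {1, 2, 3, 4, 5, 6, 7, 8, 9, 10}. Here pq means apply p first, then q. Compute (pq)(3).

p(3) = 3, then q(3) = 1; composing gives (pq)(3) = 1.

1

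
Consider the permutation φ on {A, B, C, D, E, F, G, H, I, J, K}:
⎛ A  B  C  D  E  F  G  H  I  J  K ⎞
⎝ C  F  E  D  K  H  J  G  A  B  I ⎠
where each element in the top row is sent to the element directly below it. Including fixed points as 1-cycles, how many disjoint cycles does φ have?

The cycle decomposition is (A C E K I)(B F H G J)(D), which has 3 cycles (counting 1-cycles).

3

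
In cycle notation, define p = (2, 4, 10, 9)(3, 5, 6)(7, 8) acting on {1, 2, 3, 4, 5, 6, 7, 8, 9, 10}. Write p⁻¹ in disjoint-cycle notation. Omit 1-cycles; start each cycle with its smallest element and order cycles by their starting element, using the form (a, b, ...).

(2, 9, 10, 4)(3, 6, 5)(7, 8)

If p sends a → b within a cycle, p⁻¹ sends b → a; equivalently, reverse each cycle.
After reversing and putting each cycle's least element first, p⁻¹ = (2, 9, 10, 4)(3, 6, 5)(7, 8).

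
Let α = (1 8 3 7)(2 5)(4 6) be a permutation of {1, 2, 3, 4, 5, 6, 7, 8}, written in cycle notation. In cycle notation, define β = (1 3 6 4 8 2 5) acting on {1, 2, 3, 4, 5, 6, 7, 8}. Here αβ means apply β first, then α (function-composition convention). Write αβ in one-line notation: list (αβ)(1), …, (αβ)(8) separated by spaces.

7 2 4 3 8 6 1 5

(αβ)(x) = α(β(x)). Computing each image: α(β(1)) = α(3) = 7, α(β(2)) = α(5) = 2, α(β(3)) = α(6) = 4, α(β(4)) = α(8) = 3, α(β(5)) = α(1) = 8, α(β(6)) = α(4) = 6, α(β(7)) = α(7) = 1, α(β(8)) = α(2) = 5.
Hence αβ = [7 2 4 3 8 6 1 5].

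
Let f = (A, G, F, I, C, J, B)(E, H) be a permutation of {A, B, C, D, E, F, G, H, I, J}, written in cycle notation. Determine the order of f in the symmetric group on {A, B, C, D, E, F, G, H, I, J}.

The disjoint cycles have lengths 7, 2, 1.
The order of f is the least common multiple of its cycle lengths: lcm(7, 2) = 14.

14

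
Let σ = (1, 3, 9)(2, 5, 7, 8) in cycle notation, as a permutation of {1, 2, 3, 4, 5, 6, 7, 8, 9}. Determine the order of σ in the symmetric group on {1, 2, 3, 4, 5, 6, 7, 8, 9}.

The disjoint cycles have lengths 4, 3, 1, 1.
Since disjoint cycles commute, ord(σ) = lcm(4, 3) = 12.

12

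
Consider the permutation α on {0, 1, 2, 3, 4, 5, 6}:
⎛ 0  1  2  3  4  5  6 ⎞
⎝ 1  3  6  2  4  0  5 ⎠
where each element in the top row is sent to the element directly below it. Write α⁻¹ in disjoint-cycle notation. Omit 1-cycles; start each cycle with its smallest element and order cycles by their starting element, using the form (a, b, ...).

(0, 5, 6, 2, 3, 1)

First write α in disjoint cycles: (0, 1, 3, 2, 6, 5).
Reversing each cycle (and rotating so the smallest element leads) gives α⁻¹ = (0, 5, 6, 2, 3, 1).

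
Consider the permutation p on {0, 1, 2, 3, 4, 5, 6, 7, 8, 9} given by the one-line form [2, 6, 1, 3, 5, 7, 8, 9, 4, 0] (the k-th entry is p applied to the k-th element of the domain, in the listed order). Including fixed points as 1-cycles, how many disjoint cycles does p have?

The cycle decomposition is (0, 2, 1, 6, 8, 4, 5, 7, 9)(3), which has 2 cycles (counting 1-cycles).

2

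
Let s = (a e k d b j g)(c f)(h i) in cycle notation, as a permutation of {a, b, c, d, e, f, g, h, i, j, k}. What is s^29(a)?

a lies in the 7-cycle (a e k d b j g).
Powers repeat with period 7 on this cycle, and 29 mod 7 = 1, so s^29(a) = s^1(a).
Advancing 1 step from a: a → e.

e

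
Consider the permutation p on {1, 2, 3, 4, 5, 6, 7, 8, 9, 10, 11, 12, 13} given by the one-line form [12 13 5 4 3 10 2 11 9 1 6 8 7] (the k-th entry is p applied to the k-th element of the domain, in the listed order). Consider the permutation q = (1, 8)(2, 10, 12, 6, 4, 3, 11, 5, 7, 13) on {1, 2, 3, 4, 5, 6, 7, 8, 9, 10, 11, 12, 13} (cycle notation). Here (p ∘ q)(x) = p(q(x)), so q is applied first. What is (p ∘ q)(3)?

6

q(3) = 11, then p(11) = 6; composing gives (p ∘ q)(3) = 6.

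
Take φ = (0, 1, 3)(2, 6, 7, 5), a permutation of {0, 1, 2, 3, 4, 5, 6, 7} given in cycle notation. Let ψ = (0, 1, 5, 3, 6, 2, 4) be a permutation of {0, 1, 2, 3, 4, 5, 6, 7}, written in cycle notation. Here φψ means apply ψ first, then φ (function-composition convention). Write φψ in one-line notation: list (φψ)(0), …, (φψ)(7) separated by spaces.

Chase each element through ψ then φ: 0 → 1 → 3; 1 → 5 → 2; 2 → 4 → 4; 3 → 6 → 7; 4 → 0 → 1; 5 → 3 → 0; 6 → 2 → 6; 7 → 7 → 5.
So φψ in one-line form is 3 2 4 7 1 0 6 5.

3 2 4 7 1 0 6 5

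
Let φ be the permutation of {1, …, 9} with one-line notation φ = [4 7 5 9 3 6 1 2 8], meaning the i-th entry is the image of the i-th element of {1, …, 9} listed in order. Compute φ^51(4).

Tracing 4 → 9 → … returns to 4 after 6 steps, so 4 lies in a 6-cycle (1 4 9 8 2 7).
Powers repeat with period 6 on this cycle, and 51 mod 6 = 3, so φ^51(4) = φ^3(4).
Stepping 3 places around the cycle: 4 → 9 → 8 → 2.

2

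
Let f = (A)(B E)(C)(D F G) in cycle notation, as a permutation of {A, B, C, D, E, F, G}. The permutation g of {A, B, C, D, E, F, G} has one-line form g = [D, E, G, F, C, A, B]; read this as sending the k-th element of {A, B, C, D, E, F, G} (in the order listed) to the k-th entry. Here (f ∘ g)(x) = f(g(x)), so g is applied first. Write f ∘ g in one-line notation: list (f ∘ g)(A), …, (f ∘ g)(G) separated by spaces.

F B D G C A E

(f ∘ g)(x) = f(g(x)). Computing each image: f(g(A)) = f(D) = F, f(g(B)) = f(E) = B, f(g(C)) = f(G) = D, f(g(D)) = f(F) = G, f(g(E)) = f(C) = C, f(g(F)) = f(A) = A, f(g(G)) = f(B) = E.
Hence f ∘ g = [F B D G C A E].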